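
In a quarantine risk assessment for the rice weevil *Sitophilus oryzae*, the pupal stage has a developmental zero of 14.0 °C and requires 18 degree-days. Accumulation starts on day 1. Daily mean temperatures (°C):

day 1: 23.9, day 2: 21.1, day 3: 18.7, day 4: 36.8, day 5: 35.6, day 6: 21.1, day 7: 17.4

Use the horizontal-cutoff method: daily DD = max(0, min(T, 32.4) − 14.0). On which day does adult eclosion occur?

Daily DD above 14.0 °C (capped at 18.4): 9.9, 7.1, 4.7, 18.4, 18.4, 7.1, 3.4.
Cumulative: 9.9, 17.0, 21.7, 40.1, 58.5, 65.6, 69.0.
The total first reaches 18 DD on day 3.

day 3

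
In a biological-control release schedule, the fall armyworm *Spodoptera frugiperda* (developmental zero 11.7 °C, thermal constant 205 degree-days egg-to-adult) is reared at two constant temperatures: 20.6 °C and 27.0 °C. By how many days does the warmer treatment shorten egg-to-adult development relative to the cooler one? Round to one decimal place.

At 20.6 °C: 205 / (20.6 − 11.7) = 205 / 8.9 = 23.034 d.
At 27.0 °C: 205 / (27.0 − 11.7) = 205 / 15.3 = 13.399 d.
Difference = |23.034 − 13.399| = 9.635 ≈ 9.6 days.

9.6 days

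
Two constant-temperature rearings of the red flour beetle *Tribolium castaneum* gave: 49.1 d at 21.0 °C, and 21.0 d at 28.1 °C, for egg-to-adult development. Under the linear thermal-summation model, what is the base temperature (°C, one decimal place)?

15.7 °C

Equal thermal constants: D₁(T₁ − T_b) = D₂(T₂ − T_b).
49.1·(21.0 − T_b) = 21.0·(28.1 − T_b)
T_b = (49.1·21.0 − 21.0·28.1) / (49.1 − 21.0) = 441.00 / 28.1 = 15.694 °C ≈ 15.7 °C.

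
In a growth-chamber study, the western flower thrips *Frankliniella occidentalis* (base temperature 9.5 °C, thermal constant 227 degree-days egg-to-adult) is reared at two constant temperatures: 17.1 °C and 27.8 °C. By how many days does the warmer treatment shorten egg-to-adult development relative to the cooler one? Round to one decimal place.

At 17.1 °C: 227 / (17.1 − 9.5) = 227 / 7.6 = 29.868 d.
At 27.8 °C: 227 / (27.8 − 9.5) = 227 / 18.3 = 12.404 d.
Difference = |29.868 − 12.404| = 17.464 ≈ 17.5 days.

17.5 days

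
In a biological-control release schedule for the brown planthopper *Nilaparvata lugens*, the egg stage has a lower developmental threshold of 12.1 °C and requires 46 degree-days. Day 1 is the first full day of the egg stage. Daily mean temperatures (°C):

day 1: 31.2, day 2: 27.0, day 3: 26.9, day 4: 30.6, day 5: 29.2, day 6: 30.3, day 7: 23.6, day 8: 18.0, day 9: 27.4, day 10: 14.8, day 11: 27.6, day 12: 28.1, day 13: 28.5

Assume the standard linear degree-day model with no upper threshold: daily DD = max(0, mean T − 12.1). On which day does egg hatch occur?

Daily DD above 12.1 °C: 19.1, 14.9, 14.8, 18.5, 17.1, 18.2, 11.5, 5.9, 15.3, 2.7, 15.5, 16.0, 16.4.
Cumulative: 19.1, 34.0, 48.8, 67.3, 84.4, 102.6, 114.1, 120.0, 135.3, 138.0, 153.5, 169.5, 185.9.
The total first reaches 46 DD on day 3.

day 3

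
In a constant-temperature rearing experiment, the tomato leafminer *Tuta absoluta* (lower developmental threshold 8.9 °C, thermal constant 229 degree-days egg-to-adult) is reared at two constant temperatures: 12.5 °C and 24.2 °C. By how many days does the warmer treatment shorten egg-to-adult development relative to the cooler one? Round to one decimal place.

At 12.5 °C: 229 / (12.5 − 8.9) = 229 / 3.6 = 63.611 d.
At 24.2 °C: 229 / (24.2 − 8.9) = 229 / 15.3 = 14.967 d.
Difference = |63.611 − 14.967| = 48.644 ≈ 48.6 days.

48.6 days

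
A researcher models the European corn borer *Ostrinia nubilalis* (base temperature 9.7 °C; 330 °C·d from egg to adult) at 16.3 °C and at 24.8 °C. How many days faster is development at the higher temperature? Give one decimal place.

28.1 days

At 16.3 °C: 330 / (16.3 − 9.7) = 330 / 6.6 = 50.000 d.
At 24.8 °C: 330 / (24.8 − 9.7) = 330 / 15.1 = 21.854 d.
Difference = |50.000 − 21.854| = 28.146 ≈ 28.1 days.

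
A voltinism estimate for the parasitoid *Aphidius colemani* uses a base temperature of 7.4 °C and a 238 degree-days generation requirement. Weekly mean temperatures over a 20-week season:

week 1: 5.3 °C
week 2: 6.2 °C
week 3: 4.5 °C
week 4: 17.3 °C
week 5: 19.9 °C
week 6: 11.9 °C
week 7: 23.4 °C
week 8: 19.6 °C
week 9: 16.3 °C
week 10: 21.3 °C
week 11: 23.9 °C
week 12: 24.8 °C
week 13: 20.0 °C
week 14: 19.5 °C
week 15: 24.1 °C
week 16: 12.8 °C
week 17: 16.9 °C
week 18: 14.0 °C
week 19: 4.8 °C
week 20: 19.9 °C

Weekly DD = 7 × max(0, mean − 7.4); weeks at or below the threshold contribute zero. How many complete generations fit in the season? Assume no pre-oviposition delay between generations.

Weekly DD (7 × max(0, T̄ − 7.4)): 0.0, 0.0, 0.0, 69.3, 87.5, 31.5, 112.0, 85.4, 62.3, 97.3, 115.5, 121.8, 88.2, 84.7, 116.9, 37.8, 66.5, 46.2, 0.0, 87.5.
Season total = 1310.4 DD.
Complete generations = ⌊1310.4 / 238⌋ = 5.

5 generations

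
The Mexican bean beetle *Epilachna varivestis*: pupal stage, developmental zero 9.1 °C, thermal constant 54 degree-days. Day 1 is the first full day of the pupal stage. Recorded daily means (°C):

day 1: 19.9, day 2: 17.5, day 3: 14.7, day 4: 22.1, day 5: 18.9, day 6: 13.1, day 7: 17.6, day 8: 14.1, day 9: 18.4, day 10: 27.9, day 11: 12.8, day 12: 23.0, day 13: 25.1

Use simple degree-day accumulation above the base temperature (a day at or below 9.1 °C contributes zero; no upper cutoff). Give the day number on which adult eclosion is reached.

day 7

Daily DD above 9.1 °C: 10.8, 8.4, 5.6, 13.0, 9.8, 4.0, 8.5, 5.0, 9.3, 18.8, 3.7, 13.9, 16.0.
Cumulative: 10.8, 19.2, 24.8, 37.8, 47.6, 51.6, 60.1, 65.1, 74.4, 93.2, 96.9, 110.8, 126.8.
The total first reaches 54 DD on day 7.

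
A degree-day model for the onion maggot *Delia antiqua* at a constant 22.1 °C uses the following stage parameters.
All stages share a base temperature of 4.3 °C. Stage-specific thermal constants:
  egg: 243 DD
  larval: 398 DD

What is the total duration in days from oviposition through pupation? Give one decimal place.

36.0 days

Daily accumulation at 22.1 °C = 22.1 − 4.3 = 17.8 DD/day.
Total K = 243 + 398 = 641 DD.
Total duration = 641 / 17.8 = 36.011 ≈ 36.0 days.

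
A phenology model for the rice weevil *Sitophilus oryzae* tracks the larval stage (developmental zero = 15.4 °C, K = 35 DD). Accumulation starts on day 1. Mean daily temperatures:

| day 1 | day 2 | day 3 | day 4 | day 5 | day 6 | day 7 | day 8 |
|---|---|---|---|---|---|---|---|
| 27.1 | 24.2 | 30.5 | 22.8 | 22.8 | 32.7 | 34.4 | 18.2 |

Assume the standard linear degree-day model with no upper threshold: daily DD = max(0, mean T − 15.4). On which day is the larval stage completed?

Daily DD above 15.4 °C: 11.7, 8.8, 15.1, 7.4, 7.4, 17.3, 19.0, 2.8.
Cumulative: 11.7, 20.5, 35.6, 43.0, 50.4, 67.7, 86.7, 89.5.
The total first reaches 35 DD on day 3.

day 3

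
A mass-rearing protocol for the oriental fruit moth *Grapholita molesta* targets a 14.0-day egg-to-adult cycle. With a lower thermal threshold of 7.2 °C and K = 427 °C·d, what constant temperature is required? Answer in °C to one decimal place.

37.7 °C

Required daily accumulation = 427 / 14.0 = 30.500 DD/day.
T = T_base + 30.500 = 7.2 + 30.500 = 37.700 ≈ 37.7 °C.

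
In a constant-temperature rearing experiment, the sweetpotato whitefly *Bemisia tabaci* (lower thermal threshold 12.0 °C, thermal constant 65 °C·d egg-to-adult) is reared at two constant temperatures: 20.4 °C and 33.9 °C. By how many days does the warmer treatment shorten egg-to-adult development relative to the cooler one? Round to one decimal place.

4.8 days

At 20.4 °C: 65 / (20.4 − 12.0) = 65 / 8.4 = 7.738 d.
At 33.9 °C: 65 / (33.9 − 12.0) = 65 / 21.9 = 2.968 d.
Difference = |7.738 − 2.968| = 4.770 ≈ 4.8 days.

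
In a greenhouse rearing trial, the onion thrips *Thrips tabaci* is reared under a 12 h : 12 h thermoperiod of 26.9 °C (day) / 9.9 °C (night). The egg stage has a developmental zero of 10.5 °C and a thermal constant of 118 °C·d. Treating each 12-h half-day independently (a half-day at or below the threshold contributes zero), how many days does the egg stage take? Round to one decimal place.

Day half: max(0, 26.9 − 10.5) × 0.5 = 16.4 × 0.5 = 8.20 DD.
Night half: max(0, 9.9 − 10.5) × 0.5 = 0.0 × 0.5 = 0.00 DD.
Per 24 h: 8.20 DD/day.
Duration = 118 / 8.20 = 14.390 ≈ 14.4 days.

14.4 days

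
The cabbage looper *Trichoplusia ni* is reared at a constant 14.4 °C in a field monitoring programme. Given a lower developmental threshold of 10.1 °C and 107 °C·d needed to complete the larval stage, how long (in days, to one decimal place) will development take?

Daily accumulation = 14.4 − 10.1 = 4.3 DD/day.
Duration = 107 / 4.3 = 24.884 ≈ 24.9 days.

24.9 days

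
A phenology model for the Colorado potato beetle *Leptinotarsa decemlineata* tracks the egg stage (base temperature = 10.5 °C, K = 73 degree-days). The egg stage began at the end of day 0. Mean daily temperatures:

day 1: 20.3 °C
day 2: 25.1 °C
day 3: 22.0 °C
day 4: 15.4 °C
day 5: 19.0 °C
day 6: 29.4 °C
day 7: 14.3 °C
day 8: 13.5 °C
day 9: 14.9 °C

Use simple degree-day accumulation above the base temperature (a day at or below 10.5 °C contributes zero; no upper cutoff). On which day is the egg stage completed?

Daily DD above 10.5 °C: 9.8, 14.6, 11.5, 4.9, 8.5, 18.9, 3.8, 3.0, 4.4.
Cumulative: 9.8, 24.4, 35.9, 40.8, 49.3, 68.2, 72.0, 75.0, 79.4.
The total first reaches 73 DD on day 8.

day 8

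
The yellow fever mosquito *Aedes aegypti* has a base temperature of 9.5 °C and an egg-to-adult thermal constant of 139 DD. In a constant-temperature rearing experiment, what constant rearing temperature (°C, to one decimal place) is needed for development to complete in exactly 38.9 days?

Required daily accumulation = 139 / 38.9 = 3.573 DD/day.
T = T_base + 3.573 = 9.5 + 3.573 = 13.073 ≈ 13.1 °C.

13.1 °C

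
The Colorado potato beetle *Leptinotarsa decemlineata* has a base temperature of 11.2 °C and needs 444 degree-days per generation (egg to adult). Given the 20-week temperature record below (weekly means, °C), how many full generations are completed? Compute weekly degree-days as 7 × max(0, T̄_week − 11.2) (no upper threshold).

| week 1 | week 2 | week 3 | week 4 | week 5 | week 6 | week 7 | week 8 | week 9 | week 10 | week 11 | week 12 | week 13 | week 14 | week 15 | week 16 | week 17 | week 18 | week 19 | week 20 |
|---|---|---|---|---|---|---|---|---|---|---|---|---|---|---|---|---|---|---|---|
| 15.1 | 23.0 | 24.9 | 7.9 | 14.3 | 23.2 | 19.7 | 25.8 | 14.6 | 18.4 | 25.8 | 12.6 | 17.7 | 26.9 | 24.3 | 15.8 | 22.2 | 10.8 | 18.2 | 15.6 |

Weekly DD (7 × max(0, T̄ − 11.2)): 27.3, 82.6, 95.9, 0.0, 21.7, 84.0, 59.5, 102.2, 23.8, 50.4, 102.2, 9.8, 45.5, 109.9, 91.7, 32.2, 77.0, 0.0, 49.0, 30.8.
Season total = 1095.5 DD.
Complete generations = ⌊1095.5 / 444⌋ = 2.

2 generations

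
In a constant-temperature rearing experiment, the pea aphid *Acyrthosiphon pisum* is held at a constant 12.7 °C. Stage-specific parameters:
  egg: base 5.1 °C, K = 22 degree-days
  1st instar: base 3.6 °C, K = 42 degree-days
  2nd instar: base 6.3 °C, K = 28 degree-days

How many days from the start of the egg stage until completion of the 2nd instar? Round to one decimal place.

egg: 22 / (12.7 − 5.1) = 22 / 7.6 = 2.895 d.
1st instar: 42 / (12.7 − 3.6) = 42 / 9.1 = 4.615 d.
2nd instar: 28 / (12.7 − 6.3) = 28 / 6.4 = 4.375 d.
Sum = 11.885 ≈ 11.9 days.

11.9 days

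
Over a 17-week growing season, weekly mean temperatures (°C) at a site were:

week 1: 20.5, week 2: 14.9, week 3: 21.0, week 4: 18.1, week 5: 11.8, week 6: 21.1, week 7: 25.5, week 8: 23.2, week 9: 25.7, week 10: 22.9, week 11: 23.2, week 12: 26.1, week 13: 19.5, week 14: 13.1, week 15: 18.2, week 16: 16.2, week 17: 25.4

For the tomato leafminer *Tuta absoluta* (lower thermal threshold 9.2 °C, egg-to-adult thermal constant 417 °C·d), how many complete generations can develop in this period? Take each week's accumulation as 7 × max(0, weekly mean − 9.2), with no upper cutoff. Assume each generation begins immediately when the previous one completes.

3 generations

Weekly DD (7 × max(0, T̄ − 9.2)): 79.1, 39.9, 82.6, 62.3, 18.2, 83.3, 114.1, 98.0, 115.5, 95.9, 98.0, 118.3, 72.1, 27.3, 63.0, 49.0, 113.4.
Season total = 1330.0 DD.
Complete generations = ⌊1330.0 / 417⌋ = 3.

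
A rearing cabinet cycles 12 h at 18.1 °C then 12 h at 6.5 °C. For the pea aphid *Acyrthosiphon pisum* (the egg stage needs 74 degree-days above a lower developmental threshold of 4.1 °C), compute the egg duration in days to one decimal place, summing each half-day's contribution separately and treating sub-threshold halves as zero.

Day half: max(0, 18.1 − 4.1) × 0.5 = 14.0 × 0.5 = 7.00 DD.
Night half: max(0, 6.5 − 4.1) × 0.5 = 2.4 × 0.5 = 1.20 DD.
Per 24 h: 8.20 DD/day.
Duration = 74 / 8.20 = 9.024 ≈ 9.0 days.

9.0 days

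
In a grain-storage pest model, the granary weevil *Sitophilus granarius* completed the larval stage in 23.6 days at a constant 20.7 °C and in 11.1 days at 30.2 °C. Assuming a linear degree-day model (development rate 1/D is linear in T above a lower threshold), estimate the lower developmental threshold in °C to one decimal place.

12.3 °C

Equal thermal constants: D₁(T₁ − T_b) = D₂(T₂ − T_b).
23.6·(20.7 − T_b) = 11.1·(30.2 − T_b)
T_b = (23.6·20.7 − 11.1·30.2) / (23.6 − 11.1) = 153.30 / 12.5 = 12.264 °C ≈ 12.3 °C.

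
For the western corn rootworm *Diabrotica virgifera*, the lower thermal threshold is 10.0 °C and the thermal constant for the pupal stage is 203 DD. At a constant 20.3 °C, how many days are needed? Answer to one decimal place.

19.7 days

Daily accumulation = 20.3 − 10.0 = 10.3 DD/day.
Duration = 203 / 10.3 = 19.709 ≈ 19.7 days.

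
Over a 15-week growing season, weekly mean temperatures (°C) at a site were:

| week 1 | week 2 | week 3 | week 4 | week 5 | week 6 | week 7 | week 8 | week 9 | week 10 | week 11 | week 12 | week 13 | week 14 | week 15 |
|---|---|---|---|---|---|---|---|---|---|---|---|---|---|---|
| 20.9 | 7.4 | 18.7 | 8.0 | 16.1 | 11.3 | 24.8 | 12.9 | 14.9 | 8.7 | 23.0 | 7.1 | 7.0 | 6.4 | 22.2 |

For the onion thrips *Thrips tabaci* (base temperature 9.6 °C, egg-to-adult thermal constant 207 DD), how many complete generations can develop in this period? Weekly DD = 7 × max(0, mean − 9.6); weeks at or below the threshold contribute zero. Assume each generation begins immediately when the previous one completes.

Weekly DD (7 × max(0, T̄ − 9.6)): 79.1, 0.0, 63.7, 0.0, 45.5, 11.9, 106.4, 23.1, 37.1, 0.0, 93.8, 0.0, 0.0, 0.0, 88.2.
Season total = 548.8 DD.
Complete generations = ⌊548.8 / 207⌋ = 2.

2 generations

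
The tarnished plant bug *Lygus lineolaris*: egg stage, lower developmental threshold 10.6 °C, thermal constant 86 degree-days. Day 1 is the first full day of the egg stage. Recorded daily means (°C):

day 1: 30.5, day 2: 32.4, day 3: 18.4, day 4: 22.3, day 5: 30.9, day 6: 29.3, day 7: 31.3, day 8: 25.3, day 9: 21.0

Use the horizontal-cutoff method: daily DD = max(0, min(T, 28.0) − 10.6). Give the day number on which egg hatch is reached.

Daily DD above 10.6 °C (capped at 17.4): 17.4, 17.4, 7.8, 11.7, 17.4, 17.4, 17.4, 14.7, 10.4.
Cumulative: 17.4, 34.8, 42.6, 54.3, 71.7, 89.1, 106.5, 121.2, 131.6.
The total first reaches 86 DD on day 6.

day 6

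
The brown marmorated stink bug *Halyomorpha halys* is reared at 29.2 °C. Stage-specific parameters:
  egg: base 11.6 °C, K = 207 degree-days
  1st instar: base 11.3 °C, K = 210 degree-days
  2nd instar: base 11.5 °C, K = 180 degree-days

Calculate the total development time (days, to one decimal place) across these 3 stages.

egg: 207 / (29.2 − 11.6) = 207 / 17.6 = 11.761 d.
1st instar: 210 / (29.2 − 11.3) = 210 / 17.9 = 11.732 d.
2nd instar: 180 / (29.2 − 11.5) = 180 / 17.7 = 10.169 d.
Sum = 33.663 ≈ 33.7 days.

33.7 days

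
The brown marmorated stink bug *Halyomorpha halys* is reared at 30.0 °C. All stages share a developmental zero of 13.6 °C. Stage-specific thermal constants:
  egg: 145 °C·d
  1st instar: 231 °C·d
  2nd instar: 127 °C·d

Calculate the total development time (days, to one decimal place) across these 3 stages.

Daily accumulation at 30.0 °C = 30.0 − 13.6 = 16.4 DD/day.
Total K = 145 + 231 + 127 = 503 DD.
Total duration = 503 / 16.4 = 30.671 ≈ 30.7 days.

30.7 days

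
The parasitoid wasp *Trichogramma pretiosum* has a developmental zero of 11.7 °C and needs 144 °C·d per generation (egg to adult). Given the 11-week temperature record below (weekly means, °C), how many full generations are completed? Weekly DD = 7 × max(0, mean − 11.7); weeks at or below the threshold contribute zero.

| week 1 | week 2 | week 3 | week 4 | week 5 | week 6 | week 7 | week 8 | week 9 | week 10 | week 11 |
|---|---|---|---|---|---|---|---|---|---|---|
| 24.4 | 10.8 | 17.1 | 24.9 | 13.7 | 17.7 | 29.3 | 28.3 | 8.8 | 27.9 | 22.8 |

4 generations

Weekly DD (7 × max(0, T̄ − 11.7)): 88.9, 0.0, 37.8, 92.4, 14.0, 42.0, 123.2, 116.2, 0.0, 113.4, 77.7.
Season total = 705.6 DD.
Complete generations = ⌊705.6 / 144⌋ = 4.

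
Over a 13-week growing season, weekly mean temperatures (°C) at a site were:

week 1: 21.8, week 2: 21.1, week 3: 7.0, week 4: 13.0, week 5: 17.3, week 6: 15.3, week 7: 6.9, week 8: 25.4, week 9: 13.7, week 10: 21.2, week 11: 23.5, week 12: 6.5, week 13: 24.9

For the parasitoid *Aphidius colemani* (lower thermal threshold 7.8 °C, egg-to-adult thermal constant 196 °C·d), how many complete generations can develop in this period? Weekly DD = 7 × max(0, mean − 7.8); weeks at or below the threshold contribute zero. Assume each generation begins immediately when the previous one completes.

4 generations

Weekly DD (7 × max(0, T̄ − 7.8)): 98.0, 93.1, 0.0, 36.4, 66.5, 52.5, 0.0, 123.2, 41.3, 93.8, 109.9, 0.0, 119.7.
Season total = 834.4 DD.
Complete generations = ⌊834.4 / 196⌋ = 4.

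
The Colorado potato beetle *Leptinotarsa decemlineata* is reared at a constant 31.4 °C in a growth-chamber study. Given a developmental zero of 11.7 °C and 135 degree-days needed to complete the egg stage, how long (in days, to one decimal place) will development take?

Daily accumulation = 31.4 − 11.7 = 19.7 DD/day.
Duration = 135 / 19.7 = 6.853 ≈ 6.9 days.

6.9 days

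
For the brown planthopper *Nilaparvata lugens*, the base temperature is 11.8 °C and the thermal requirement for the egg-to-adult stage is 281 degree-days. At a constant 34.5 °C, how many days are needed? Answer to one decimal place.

Daily accumulation = 34.5 − 11.8 = 22.7 DD/day.
Duration = 281 / 22.7 = 12.379 ≈ 12.4 days.

12.4 days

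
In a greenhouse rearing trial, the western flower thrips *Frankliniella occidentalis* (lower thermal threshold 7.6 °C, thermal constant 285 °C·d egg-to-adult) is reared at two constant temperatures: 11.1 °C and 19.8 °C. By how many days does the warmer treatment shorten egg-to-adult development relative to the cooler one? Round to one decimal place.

58.1 days

At 11.1 °C: 285 / (11.1 − 7.6) = 285 / 3.5 = 81.429 d.
At 19.8 °C: 285 / (19.8 − 7.6) = 285 / 12.2 = 23.361 d.
Difference = |81.429 − 23.361| = 58.068 ≈ 58.1 days.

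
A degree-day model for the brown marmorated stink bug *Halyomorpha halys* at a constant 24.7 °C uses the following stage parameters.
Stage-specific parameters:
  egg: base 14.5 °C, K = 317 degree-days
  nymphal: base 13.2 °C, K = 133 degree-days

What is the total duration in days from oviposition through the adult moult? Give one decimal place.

egg: 317 / (24.7 − 14.5) = 317 / 10.2 = 31.078 d.
nymphal: 133 / (24.7 − 13.2) = 133 / 11.5 = 11.565 d.
Sum = 42.644 ≈ 42.6 days.

42.6 days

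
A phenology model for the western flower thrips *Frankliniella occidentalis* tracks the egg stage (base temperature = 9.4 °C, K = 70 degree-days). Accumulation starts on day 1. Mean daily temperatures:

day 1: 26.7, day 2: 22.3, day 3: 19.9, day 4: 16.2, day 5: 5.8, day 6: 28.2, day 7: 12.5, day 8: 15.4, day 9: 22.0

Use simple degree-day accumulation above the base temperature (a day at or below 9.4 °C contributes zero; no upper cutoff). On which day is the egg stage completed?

Daily DD above 9.4 °C: 17.3, 12.9, 10.5, 6.8, 0.0, 18.8, 3.1, 6.0, 12.6.
Cumulative: 17.3, 30.2, 40.7, 47.5, 47.5, 66.3, 69.4, 75.4, 88.0.
The total first reaches 70 DD on day 8.

day 8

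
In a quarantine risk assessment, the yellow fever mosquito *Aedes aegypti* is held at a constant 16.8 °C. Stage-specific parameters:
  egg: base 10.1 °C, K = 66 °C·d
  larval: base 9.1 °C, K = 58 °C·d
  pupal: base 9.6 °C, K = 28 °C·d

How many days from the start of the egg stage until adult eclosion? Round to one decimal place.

21.3 days

egg: 66 / (16.8 − 10.1) = 66 / 6.7 = 9.851 d.
larval: 58 / (16.8 − 9.1) = 58 / 7.7 = 7.532 d.
pupal: 28 / (16.8 − 9.6) = 28 / 7.2 = 3.889 d.
Sum = 21.272 ≈ 21.3 days.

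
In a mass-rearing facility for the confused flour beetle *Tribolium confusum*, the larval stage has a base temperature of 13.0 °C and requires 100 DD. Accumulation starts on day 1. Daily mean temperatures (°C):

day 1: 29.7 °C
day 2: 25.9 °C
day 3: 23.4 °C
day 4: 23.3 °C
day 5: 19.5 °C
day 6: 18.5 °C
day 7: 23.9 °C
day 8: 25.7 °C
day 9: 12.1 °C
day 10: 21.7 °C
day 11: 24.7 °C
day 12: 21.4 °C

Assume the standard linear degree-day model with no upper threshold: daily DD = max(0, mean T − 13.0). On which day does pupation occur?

day 11

Daily DD above 13.0 °C: 16.7, 12.9, 10.4, 10.3, 6.5, 5.5, 10.9, 12.7, 0.0, 8.7, 11.7, 8.4.
Cumulative: 16.7, 29.6, 40.0, 50.3, 56.8, 62.3, 73.2, 85.9, 85.9, 94.6, 106.3, 114.7.
The total first reaches 100 DD on day 11.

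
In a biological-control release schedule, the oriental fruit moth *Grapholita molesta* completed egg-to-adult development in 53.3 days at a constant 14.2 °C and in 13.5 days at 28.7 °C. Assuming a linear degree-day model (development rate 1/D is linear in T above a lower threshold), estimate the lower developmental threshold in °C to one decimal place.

Under the model K = D·(T − T_b), so D₁·(T₁ − T_b) = D₂·(T₂ − T_b).
53.3·(14.2 − T_b) = 13.5·(28.7 − T_b)
T_b = (53.3·14.2 − 13.5·28.7) / (53.3 − 13.5) = 369.41 / 39.8 = 9.282 °C ≈ 9.3 °C.

9.3 °C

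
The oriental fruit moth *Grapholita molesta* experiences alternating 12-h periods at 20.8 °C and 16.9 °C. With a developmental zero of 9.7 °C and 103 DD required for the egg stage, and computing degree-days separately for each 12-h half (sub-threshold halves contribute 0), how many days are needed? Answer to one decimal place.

11.3 days

Day half: max(0, 20.8 − 9.7) × 0.5 = 11.1 × 0.5 = 5.55 DD.
Night half: max(0, 16.9 − 9.7) × 0.5 = 7.2 × 0.5 = 3.60 DD.
Per 24 h: 9.15 DD/day.
Duration = 103 / 9.15 = 11.257 ≈ 11.3 days.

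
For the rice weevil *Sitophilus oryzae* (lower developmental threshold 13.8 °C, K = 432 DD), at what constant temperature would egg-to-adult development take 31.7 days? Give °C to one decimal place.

27.4 °C

Required daily accumulation = 432 / 31.7 = 13.628 DD/day.
T = T_base + 13.628 = 13.8 + 13.628 = 27.428 ≈ 27.4 °C.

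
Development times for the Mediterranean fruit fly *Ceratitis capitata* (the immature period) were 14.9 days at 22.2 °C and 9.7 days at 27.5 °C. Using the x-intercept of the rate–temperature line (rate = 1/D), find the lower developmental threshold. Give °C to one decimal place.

12.3 °C

Under the model K = D·(T − T_b), so D₁·(T₁ − T_b) = D₂·(T₂ − T_b).
14.9·(22.2 − T_b) = 9.7·(27.5 − T_b)
T_b = (14.9·22.2 − 9.7·27.5) / (14.9 − 9.7) = 64.03 / 5.2 = 12.313 °C ≈ 12.3 °C.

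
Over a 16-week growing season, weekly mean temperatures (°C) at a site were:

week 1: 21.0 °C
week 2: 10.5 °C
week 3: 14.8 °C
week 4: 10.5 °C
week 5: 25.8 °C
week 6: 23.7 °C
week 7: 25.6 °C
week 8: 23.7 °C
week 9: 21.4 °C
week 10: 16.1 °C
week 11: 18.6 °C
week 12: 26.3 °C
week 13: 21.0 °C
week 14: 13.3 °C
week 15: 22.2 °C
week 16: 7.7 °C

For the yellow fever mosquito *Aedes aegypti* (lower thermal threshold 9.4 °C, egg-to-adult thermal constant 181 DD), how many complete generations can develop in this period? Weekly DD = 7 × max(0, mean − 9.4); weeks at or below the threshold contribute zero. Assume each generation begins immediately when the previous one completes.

5 generations

Weekly DD (7 × max(0, T̄ − 9.4)): 81.2, 7.7, 37.8, 7.7, 114.8, 100.1, 113.4, 100.1, 84.0, 46.9, 64.4, 118.3, 81.2, 27.3, 89.6, 0.0.
Season total = 1074.5 DD.
Complete generations = ⌊1074.5 / 181⌋ = 5.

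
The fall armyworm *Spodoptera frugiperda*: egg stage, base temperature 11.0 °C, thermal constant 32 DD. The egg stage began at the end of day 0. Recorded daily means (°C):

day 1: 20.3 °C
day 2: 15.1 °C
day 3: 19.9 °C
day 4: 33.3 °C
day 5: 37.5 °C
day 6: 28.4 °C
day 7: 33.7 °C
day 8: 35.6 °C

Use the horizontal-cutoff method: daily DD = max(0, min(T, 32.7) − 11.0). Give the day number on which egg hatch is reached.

Daily DD above 11.0 °C (capped at 21.7): 9.3, 4.1, 8.9, 21.7, 21.7, 17.4, 21.7, 21.7.
Cumulative: 9.3, 13.4, 22.3, 44.0, 65.7, 83.1, 104.8, 126.5.
The total first reaches 32 DD on day 4.

day 4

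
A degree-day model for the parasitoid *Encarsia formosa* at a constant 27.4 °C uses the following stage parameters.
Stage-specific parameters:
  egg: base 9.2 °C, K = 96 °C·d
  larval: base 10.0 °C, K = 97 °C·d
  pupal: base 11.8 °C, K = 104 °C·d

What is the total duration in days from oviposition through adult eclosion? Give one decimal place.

egg: 96 / (27.4 − 9.2) = 96 / 18.2 = 5.275 d.
larval: 97 / (27.4 − 10.0) = 97 / 17.4 = 5.575 d.
pupal: 104 / (27.4 − 11.8) = 104 / 15.6 = 6.667 d.
Sum = 17.516 ≈ 17.5 days.

17.5 days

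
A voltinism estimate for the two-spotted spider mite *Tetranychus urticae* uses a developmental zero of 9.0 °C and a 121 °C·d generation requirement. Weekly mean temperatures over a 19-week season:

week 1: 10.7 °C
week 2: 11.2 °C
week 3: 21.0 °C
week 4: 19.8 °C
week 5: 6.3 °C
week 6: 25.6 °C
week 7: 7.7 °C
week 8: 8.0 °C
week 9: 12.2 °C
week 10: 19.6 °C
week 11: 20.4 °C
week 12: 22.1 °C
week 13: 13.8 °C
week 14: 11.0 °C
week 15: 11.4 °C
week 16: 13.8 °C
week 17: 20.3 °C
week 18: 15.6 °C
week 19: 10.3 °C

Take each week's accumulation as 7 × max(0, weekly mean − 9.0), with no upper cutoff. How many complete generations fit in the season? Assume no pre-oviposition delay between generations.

6 generations

Weekly DD (7 × max(0, T̄ − 9.0)): 11.9, 15.4, 84.0, 75.6, 0.0, 116.2, 0.0, 0.0, 22.4, 74.2, 79.8, 91.7, 33.6, 14.0, 16.8, 33.6, 79.1, 46.2, 9.1.
Season total = 803.6 DD.
Complete generations = ⌊803.6 / 121⌋ = 6.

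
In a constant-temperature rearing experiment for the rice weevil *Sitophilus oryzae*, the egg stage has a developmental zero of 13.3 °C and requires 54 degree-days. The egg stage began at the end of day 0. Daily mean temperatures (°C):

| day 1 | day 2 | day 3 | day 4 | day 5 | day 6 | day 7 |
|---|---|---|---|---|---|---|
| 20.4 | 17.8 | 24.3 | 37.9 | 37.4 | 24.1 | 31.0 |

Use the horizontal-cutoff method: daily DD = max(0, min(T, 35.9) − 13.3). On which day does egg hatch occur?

day 5

Daily DD above 13.3 °C (capped at 22.6): 7.1, 4.5, 11.0, 22.6, 22.6, 10.8, 17.7.
Cumulative: 7.1, 11.6, 22.6, 45.2, 67.8, 78.6, 96.3.
The total first reaches 54 DD on day 5.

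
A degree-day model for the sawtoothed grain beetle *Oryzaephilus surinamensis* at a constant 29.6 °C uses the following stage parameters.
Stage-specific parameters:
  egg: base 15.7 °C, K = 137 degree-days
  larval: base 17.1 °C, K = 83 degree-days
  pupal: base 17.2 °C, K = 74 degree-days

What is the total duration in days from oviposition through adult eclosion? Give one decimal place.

egg: 137 / (29.6 − 15.7) = 137 / 13.9 = 9.856 d.
larval: 83 / (29.6 − 17.1) = 83 / 12.5 = 6.640 d.
pupal: 74 / (29.6 − 17.2) = 74 / 12.4 = 5.968 d.
Sum = 22.464 ≈ 22.5 days.

22.5 days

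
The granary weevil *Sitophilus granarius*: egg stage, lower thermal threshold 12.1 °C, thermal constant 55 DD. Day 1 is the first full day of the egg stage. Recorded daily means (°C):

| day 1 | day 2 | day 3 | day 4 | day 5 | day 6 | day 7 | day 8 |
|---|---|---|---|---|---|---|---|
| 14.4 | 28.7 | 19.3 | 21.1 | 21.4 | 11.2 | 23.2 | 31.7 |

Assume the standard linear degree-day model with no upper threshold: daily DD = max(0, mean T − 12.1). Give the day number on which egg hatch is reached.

day 7

Daily DD above 12.1 °C: 2.3, 16.6, 7.2, 9.0, 9.3, 0.0, 11.1, 19.6.
Cumulative: 2.3, 18.9, 26.1, 35.1, 44.4, 44.4, 55.5, 75.1.
The total first reaches 55 DD on day 7.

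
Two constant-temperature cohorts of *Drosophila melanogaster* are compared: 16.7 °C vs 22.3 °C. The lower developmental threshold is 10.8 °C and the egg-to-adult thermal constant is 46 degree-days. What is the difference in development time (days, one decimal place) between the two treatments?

At 16.7 °C: 46 / (16.7 − 10.8) = 46 / 5.9 = 7.797 d.
At 22.3 °C: 46 / (22.3 − 10.8) = 46 / 11.5 = 4.000 d.
Difference = |7.797 − 4.000| = 3.797 ≈ 3.8 days.

3.8 days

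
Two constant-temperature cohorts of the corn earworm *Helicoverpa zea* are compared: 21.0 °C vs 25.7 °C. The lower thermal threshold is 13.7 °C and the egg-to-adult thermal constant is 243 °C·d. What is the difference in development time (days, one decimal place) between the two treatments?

At 21.0 °C: 243 / (21.0 − 13.7) = 243 / 7.3 = 33.288 d.
At 25.7 °C: 243 / (25.7 − 13.7) = 243 / 12.0 = 20.250 d.
Difference = |33.288 − 20.250| = 13.038 ≈ 13.0 days.

13.0 days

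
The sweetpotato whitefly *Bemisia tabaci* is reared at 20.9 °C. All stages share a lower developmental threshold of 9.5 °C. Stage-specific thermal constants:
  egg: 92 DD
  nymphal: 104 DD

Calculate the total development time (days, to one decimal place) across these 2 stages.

17.2 days

Daily accumulation at 20.9 °C = 20.9 − 9.5 = 11.4 DD/day.
Total K = 92 + 104 = 196 DD.
Total duration = 196 / 11.4 = 17.193 ≈ 17.2 days.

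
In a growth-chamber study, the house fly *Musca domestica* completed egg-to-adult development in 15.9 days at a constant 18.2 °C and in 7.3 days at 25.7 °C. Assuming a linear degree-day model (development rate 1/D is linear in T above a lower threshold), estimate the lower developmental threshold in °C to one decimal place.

11.8 °C

Linear rate model ⇒ the product D·(T − T_b) is constant across temperatures.
15.9·(18.2 − T_b) = 7.3·(25.7 − T_b)
T_b = (15.9·18.2 − 7.3·25.7) / (15.9 − 7.3) = 101.77 / 8.6 = 11.834 °C ≈ 11.8 °C.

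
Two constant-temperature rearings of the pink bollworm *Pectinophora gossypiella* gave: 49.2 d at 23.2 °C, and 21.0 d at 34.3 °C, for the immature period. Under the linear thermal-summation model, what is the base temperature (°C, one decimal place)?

Equal thermal constants: D₁(T₁ − T_b) = D₂(T₂ − T_b).
49.2·(23.2 − T_b) = 21.0·(34.3 − T_b)
T_b = (49.2·23.2 − 21.0·34.3) / (49.2 − 21.0) = 421.14 / 28.2 = 14.934 °C ≈ 14.9 °C.

14.9 °C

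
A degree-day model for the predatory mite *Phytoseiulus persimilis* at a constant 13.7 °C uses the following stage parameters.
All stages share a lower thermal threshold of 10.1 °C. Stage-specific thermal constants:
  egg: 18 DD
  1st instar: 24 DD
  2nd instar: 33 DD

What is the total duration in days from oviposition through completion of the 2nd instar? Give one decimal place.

20.8 days

Daily accumulation at 13.7 °C = 13.7 − 10.1 = 3.6 DD/day.
Total K = 18 + 24 + 33 = 75 DD.
Total duration = 75 / 3.6 = 20.833 ≈ 20.8 days.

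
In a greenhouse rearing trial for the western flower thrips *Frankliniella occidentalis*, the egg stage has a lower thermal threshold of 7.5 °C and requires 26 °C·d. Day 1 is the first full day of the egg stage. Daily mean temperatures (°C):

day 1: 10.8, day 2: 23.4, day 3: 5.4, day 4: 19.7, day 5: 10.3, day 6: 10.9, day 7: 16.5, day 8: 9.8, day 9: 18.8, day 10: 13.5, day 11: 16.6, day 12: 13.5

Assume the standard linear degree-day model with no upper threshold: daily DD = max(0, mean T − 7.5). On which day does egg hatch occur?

day 4

Daily DD above 7.5 °C: 3.3, 15.9, 0.0, 12.2, 2.8, 3.4, 9.0, 2.3, 11.3, 6.0, 9.1, 6.0.
Cumulative: 3.3, 19.2, 19.2, 31.4, 34.2, 37.6, 46.6, 48.9, 60.2, 66.2, 75.3, 81.3.
The total first reaches 26 DD on day 4.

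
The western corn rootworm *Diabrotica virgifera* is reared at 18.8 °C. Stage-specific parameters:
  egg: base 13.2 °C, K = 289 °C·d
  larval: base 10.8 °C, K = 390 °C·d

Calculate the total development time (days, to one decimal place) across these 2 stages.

100.4 days

egg: 289 / (18.8 − 13.2) = 289 / 5.6 = 51.607 d.
larval: 390 / (18.8 − 10.8) = 390 / 8.0 = 48.750 d.
Sum = 100.357 ≈ 100.4 days.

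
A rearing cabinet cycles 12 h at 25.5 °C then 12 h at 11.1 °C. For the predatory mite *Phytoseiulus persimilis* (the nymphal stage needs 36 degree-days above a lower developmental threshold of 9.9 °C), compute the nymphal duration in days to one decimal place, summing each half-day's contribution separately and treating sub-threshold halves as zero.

4.3 days

Day half: max(0, 25.5 − 9.9) × 0.5 = 15.6 × 0.5 = 7.80 DD.
Night half: max(0, 11.1 − 9.9) × 0.5 = 1.2 × 0.5 = 0.60 DD.
Per 24 h: 8.40 DD/day.
Duration = 36 / 8.40 = 4.286 ≈ 4.3 days.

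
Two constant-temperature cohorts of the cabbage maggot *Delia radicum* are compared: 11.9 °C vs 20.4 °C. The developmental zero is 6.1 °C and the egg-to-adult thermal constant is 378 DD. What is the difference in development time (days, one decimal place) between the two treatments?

38.7 days

At 11.9 °C: 378 / (11.9 − 6.1) = 378 / 5.8 = 65.172 d.
At 20.4 °C: 378 / (20.4 − 6.1) = 378 / 14.3 = 26.434 d.
Difference = |65.172 − 26.434| = 38.739 ≈ 38.7 days.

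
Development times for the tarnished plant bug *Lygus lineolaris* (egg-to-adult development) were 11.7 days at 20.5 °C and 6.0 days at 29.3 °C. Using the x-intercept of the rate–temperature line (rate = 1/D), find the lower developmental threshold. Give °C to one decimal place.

Equal thermal constants: D₁(T₁ − T_b) = D₂(T₂ − T_b).
11.7·(20.5 − T_b) = 6.0·(29.3 − T_b)
T_b = (11.7·20.5 − 6.0·29.3) / (11.7 − 6.0) = 64.05 / 5.7 = 11.237 °C ≈ 11.2 °C.

11.2 °C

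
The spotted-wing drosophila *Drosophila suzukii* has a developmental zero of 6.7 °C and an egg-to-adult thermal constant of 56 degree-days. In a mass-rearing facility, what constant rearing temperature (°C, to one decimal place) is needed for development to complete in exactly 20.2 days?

Required daily accumulation = 56 / 20.2 = 2.772 DD/day.
T = T_base + 2.772 = 6.7 + 2.772 = 9.472 ≈ 9.5 °C.

9.5 °C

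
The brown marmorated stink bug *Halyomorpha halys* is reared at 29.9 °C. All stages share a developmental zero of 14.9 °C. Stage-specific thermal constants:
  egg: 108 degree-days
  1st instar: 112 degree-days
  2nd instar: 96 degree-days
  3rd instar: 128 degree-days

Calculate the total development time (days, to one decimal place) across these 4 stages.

Daily accumulation at 29.9 °C = 29.9 − 14.9 = 15.0 DD/day.
Total K = 108 + 112 + 96 + 128 = 444 DD.
Total duration = 444 / 15.0 = 29.600 ≈ 29.6 days.

29.6 days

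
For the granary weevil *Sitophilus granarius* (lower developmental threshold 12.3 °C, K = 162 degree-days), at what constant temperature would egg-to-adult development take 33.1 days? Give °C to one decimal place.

Required daily accumulation = 162 / 33.1 = 4.894 DD/day.
T = T_base + 4.894 = 12.3 + 4.894 = 17.194 ≈ 17.2 °C.

17.2 °C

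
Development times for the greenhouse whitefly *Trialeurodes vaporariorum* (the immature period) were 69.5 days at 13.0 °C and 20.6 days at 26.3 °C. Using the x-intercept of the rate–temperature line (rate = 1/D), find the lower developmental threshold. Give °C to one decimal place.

Linear rate model ⇒ the product D·(T − T_b) is constant across temperatures.
69.5·(13.0 − T_b) = 20.6·(26.3 − T_b)
T_b = (69.5·13.0 − 20.6·26.3) / (69.5 − 20.6) = 361.72 / 48.9 = 7.397 °C ≈ 7.4 °C.

7.4 °C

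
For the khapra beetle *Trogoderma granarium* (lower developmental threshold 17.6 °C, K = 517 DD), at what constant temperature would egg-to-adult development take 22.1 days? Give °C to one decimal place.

Required daily accumulation = 517 / 22.1 = 23.394 DD/day.
T = T_base + 23.394 = 17.6 + 23.394 = 40.994 ≈ 41.0 °C.

41.0 °C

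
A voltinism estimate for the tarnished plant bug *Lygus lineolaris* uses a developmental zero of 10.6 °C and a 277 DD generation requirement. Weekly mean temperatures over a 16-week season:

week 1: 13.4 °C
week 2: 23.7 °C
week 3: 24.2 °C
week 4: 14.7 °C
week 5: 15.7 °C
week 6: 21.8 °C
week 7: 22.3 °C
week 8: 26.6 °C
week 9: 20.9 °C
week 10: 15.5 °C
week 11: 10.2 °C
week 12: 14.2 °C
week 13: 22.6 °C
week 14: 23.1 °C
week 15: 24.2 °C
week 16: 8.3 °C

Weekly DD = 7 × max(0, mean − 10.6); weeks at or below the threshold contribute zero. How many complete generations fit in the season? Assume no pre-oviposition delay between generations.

Weekly DD (7 × max(0, T̄ − 10.6)): 19.6, 91.7, 95.2, 28.7, 35.7, 78.4, 81.9, 112.0, 72.1, 34.3, 0.0, 25.2, 84.0, 87.5, 95.2, 0.0.
Season total = 941.5 DD.
Complete generations = ⌊941.5 / 277⌋ = 3.

3 generations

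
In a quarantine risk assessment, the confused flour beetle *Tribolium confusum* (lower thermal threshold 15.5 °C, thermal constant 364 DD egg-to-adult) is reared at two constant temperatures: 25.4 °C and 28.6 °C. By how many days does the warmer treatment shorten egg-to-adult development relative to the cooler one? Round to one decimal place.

At 25.4 °C: 364 / (25.4 − 15.5) = 364 / 9.9 = 36.768 d.
At 28.6 °C: 364 / (28.6 − 15.5) = 364 / 13.1 = 27.786 d.
Difference = |36.768 − 27.786| = 8.981 ≈ 9.0 days.

9.0 days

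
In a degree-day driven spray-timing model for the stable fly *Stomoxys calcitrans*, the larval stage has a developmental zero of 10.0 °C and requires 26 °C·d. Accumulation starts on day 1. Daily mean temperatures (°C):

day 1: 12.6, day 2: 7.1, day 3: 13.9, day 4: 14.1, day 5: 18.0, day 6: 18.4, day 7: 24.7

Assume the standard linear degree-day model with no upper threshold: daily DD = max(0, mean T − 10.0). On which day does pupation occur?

Daily DD above 10.0 °C: 2.6, 0.0, 3.9, 4.1, 8.0, 8.4, 14.7.
Cumulative: 2.6, 2.6, 6.5, 10.6, 18.6, 27.0, 41.7.
The total first reaches 26 DD on day 6.

day 6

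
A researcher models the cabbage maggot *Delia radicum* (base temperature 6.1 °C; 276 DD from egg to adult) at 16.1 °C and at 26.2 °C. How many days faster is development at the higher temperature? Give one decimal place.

13.9 days

At 16.1 °C: 276 / (16.1 − 6.1) = 276 / 10.0 = 27.600 d.
At 26.2 °C: 276 / (26.2 − 6.1) = 276 / 20.1 = 13.731 d.
Difference = |27.600 − 13.731| = 13.869 ≈ 13.9 days.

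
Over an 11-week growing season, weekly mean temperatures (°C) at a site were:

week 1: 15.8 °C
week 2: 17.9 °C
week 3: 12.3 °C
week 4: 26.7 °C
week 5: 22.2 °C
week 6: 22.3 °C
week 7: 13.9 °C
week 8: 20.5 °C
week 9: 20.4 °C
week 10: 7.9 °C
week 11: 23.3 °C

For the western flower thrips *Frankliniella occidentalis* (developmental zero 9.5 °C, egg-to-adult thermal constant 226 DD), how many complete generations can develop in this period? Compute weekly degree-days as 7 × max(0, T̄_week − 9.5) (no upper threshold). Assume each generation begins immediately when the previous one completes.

Weekly DD (7 × max(0, T̄ − 9.5)): 44.1, 58.8, 19.6, 120.4, 88.9, 89.6, 30.8, 77.0, 76.3, 0.0, 96.6.
Season total = 702.1 DD.
Complete generations = ⌊702.1 / 226⌋ = 3.

3 generations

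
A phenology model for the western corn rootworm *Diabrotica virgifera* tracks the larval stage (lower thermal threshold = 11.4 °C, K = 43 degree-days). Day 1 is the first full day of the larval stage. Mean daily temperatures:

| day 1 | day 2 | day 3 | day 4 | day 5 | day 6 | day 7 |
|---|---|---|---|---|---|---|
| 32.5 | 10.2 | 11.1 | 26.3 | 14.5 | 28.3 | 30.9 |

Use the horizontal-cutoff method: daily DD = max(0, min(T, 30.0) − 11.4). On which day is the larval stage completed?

Daily DD above 11.4 °C (capped at 18.6): 18.6, 0.0, 0.0, 14.9, 3.1, 16.9, 18.6.
Cumulative: 18.6, 18.6, 18.6, 33.5, 36.6, 53.5, 72.1.
The total first reaches 43 DD on day 6.

day 6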